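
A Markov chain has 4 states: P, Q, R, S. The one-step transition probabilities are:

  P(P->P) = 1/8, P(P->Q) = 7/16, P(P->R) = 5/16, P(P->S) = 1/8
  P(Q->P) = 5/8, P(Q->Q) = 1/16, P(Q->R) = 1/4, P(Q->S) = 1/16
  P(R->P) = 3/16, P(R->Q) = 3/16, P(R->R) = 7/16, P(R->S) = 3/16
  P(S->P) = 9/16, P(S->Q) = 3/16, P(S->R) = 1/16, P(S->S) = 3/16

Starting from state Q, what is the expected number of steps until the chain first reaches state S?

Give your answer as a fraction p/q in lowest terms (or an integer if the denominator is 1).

Let h_i = expected steps to first reach S from state i.
Boundary: h_S = 0.
First-step equations for the other states:
  h_P = 1 + 1/8*h_P + 7/16*h_Q + 5/16*h_R + 1/8*h_S
  h_Q = 1 + 5/8*h_P + 1/16*h_Q + 1/4*h_R + 1/16*h_S
  h_R = 1 + 3/16*h_P + 3/16*h_Q + 7/16*h_R + 3/16*h_S

Substituting h_S = 0 and rearranging gives the linear system (I - Q) h = 1:
  [7/8, -7/16, -5/16] . (h_P, h_Q, h_R) = 1
  [-5/8, 15/16, -1/4] . (h_P, h_Q, h_R) = 1
  [-3/16, -3/16, 9/16] . (h_P, h_Q, h_R) = 1

Solving yields:
  h_P = 4864/633
  h_Q = 5104/633
  h_R = 4448/633

Starting state is Q, so the expected hitting time is h_Q = 5104/633.

Answer: 5104/633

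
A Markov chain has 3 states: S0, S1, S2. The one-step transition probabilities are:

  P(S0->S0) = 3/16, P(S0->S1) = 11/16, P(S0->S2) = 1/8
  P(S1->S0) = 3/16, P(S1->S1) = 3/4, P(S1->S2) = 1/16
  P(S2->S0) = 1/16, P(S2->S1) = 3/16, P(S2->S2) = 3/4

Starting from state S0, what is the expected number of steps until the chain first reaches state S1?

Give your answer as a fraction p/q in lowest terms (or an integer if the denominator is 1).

Answer: 48/25

Derivation:
Let h_i = expected steps to first reach S1 from state i.
Boundary: h_S1 = 0.
First-step equations for the other states:
  h_S0 = 1 + 3/16*h_S0 + 11/16*h_S1 + 1/8*h_S2
  h_S2 = 1 + 1/16*h_S0 + 3/16*h_S1 + 3/4*h_S2

Substituting h_S1 = 0 and rearranging gives the linear system (I - Q) h = 1:
  [13/16, -1/8] . (h_S0, h_S2) = 1
  [-1/16, 1/4] . (h_S0, h_S2) = 1

Solving yields:
  h_S0 = 48/25
  h_S2 = 112/25

Starting state is S0, so the expected hitting time is h_S0 = 48/25.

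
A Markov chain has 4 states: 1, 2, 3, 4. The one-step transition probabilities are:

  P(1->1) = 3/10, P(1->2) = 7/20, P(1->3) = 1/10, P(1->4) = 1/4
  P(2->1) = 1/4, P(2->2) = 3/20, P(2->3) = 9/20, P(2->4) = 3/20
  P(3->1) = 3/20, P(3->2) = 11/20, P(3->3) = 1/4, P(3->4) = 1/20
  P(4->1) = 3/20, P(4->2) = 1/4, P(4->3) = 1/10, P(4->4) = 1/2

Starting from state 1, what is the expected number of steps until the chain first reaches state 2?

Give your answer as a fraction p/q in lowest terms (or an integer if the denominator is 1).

Answer: 300/103

Derivation:
Let h_i = expected steps to first reach 2 from state i.
Boundary: h_2 = 0.
First-step equations for the other states:
  h_1 = 1 + 3/10*h_1 + 7/20*h_2 + 1/10*h_3 + 1/4*h_4
  h_3 = 1 + 3/20*h_1 + 11/20*h_2 + 1/4*h_3 + 1/20*h_4
  h_4 = 1 + 3/20*h_1 + 1/4*h_2 + 1/10*h_3 + 1/2*h_4

Substituting h_2 = 0 and rearranging gives the linear system (I - Q) h = 1:
  [7/10, -1/10, -1/4] . (h_1, h_3, h_4) = 1
  [-3/20, 3/4, -1/20] . (h_1, h_3, h_4) = 1
  [-3/20, -1/10, 1/2] . (h_1, h_3, h_4) = 1

Solving yields:
  h_1 = 300/103
  h_3 = 220/103
  h_4 = 340/103

Starting state is 1, so the expected hitting time is h_1 = 300/103.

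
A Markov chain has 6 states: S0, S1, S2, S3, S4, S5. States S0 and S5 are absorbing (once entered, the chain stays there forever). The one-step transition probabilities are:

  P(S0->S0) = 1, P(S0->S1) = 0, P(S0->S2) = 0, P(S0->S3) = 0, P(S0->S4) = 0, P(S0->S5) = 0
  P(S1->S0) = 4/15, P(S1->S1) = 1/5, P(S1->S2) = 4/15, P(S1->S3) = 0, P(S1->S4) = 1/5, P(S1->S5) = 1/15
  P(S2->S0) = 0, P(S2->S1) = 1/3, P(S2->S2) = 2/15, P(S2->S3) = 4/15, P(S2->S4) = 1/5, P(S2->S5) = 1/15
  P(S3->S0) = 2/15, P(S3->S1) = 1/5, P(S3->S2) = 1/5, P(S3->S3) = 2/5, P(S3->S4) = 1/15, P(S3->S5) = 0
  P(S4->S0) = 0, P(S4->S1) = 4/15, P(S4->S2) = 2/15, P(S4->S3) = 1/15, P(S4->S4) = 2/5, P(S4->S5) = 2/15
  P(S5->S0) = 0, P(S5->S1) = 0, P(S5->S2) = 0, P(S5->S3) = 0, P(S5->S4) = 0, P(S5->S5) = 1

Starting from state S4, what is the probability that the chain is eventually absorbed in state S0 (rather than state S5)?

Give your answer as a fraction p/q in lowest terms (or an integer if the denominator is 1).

Let a_i = P(absorbed in S0 | start in state i).
Boundary conditions: a_S0 = 1, a_S5 = 0.
For each transient state i, a_i = sum_j P(i->j) * a_j:
  a_S1 = 4/15*a_S0 + 1/5*a_S1 + 4/15*a_S2 + 0*a_S3 + 1/5*a_S4 + 1/15*a_S5
  a_S2 = 0*a_S0 + 1/3*a_S1 + 2/15*a_S2 + 4/15*a_S3 + 1/5*a_S4 + 1/15*a_S5
  a_S3 = 2/15*a_S0 + 1/5*a_S1 + 1/5*a_S2 + 2/5*a_S3 + 1/15*a_S4 + 0*a_S5
  a_S4 = 0*a_S0 + 4/15*a_S1 + 2/15*a_S2 + 1/15*a_S3 + 2/5*a_S4 + 2/15*a_S5

Substituting a_S0 = 1 and a_S5 = 0, rearrange to (I - Q) a = r where r[i] = P(i -> S0):
  [4/5, -4/15, 0, -1/5] . (a_S1, a_S2, a_S3, a_S4) = 4/15
  [-1/3, 13/15, -4/15, -1/5] . (a_S1, a_S2, a_S3, a_S4) = 0
  [-1/5, -1/5, 3/5, -1/15] . (a_S1, a_S2, a_S3, a_S4) = 2/15
  [-4/15, -2/15, -1/15, 3/5] . (a_S1, a_S2, a_S3, a_S4) = 0

Solving yields:
  a_S1 = 1941/3002
  a_S2 = 1717/3002
  a_S3 = 1025/1501
  a_S4 = 736/1501

Starting state is S4, so the absorption probability is a_S4 = 736/1501.

Answer: 736/1501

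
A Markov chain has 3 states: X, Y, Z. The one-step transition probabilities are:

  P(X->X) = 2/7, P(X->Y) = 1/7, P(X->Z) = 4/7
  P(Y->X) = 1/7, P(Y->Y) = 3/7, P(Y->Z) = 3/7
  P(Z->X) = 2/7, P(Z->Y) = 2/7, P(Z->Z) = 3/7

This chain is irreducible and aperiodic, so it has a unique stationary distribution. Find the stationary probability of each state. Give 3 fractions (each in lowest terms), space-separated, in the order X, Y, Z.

Answer: 10/41 12/41 19/41

Derivation:
The stationary distribution satisfies pi = pi * P, i.e.:
  pi_X = 2/7*pi_X + 1/7*pi_Y + 2/7*pi_Z
  pi_Y = 1/7*pi_X + 3/7*pi_Y + 2/7*pi_Z
  pi_Z = 4/7*pi_X + 3/7*pi_Y + 3/7*pi_Z
with normalization: pi_X + pi_Y + pi_Z = 1.

Using the first 2 balance equations plus normalization, the linear system A*pi = b is:
  [-5/7, 1/7, 2/7] . pi = 0
  [1/7, -4/7, 2/7] . pi = 0
  [1, 1, 1] . pi = 1

Solving yields:
  pi_X = 10/41
  pi_Y = 12/41
  pi_Z = 19/41

Verification (pi * P):
  10/41*2/7 + 12/41*1/7 + 19/41*2/7 = 10/41 = pi_X  (ok)
  10/41*1/7 + 12/41*3/7 + 19/41*2/7 = 12/41 = pi_Y  (ok)
  10/41*4/7 + 12/41*3/7 + 19/41*3/7 = 19/41 = pi_Z  (ok)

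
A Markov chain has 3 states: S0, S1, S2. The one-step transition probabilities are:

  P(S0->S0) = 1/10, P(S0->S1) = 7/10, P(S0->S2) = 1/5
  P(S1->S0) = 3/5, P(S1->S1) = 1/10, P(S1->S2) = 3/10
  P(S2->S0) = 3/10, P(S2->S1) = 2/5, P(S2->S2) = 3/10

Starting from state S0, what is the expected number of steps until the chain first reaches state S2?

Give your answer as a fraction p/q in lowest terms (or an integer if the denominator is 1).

Let h_i = expected steps to first reach S2 from state i.
Boundary: h_S2 = 0.
First-step equations for the other states:
  h_S0 = 1 + 1/10*h_S0 + 7/10*h_S1 + 1/5*h_S2
  h_S1 = 1 + 3/5*h_S0 + 1/10*h_S1 + 3/10*h_S2

Substituting h_S2 = 0 and rearranging gives the linear system (I - Q) h = 1:
  [9/10, -7/10] . (h_S0, h_S1) = 1
  [-3/5, 9/10] . (h_S0, h_S1) = 1

Solving yields:
  h_S0 = 160/39
  h_S1 = 50/13

Starting state is S0, so the expected hitting time is h_S0 = 160/39.

Answer: 160/39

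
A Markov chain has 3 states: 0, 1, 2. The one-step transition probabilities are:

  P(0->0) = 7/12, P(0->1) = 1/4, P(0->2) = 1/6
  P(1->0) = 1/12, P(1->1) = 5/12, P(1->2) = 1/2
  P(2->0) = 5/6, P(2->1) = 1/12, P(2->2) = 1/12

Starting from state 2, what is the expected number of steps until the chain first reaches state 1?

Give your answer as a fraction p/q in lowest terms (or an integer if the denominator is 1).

Let h_i = expected steps to first reach 1 from state i.
Boundary: h_1 = 0.
First-step equations for the other states:
  h_0 = 1 + 7/12*h_0 + 1/4*h_1 + 1/6*h_2
  h_2 = 1 + 5/6*h_0 + 1/12*h_1 + 1/12*h_2

Substituting h_1 = 0 and rearranging gives the linear system (I - Q) h = 1:
  [5/12, -1/6] . (h_0, h_2) = 1
  [-5/6, 11/12] . (h_0, h_2) = 1

Solving yields:
  h_0 = 156/35
  h_2 = 36/7

Starting state is 2, so the expected hitting time is h_2 = 36/7.

Answer: 36/7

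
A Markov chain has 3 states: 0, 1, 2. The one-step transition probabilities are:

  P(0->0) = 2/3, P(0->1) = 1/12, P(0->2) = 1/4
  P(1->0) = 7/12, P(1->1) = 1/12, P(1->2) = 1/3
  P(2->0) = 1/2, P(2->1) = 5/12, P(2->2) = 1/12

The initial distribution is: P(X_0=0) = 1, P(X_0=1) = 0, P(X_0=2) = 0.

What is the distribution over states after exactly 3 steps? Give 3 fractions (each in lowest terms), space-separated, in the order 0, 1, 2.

Answer: 533/864 67/432 197/864

Derivation:
Propagating the distribution step by step (d_{t+1} = d_t * P):
d_0 = (0=1, 1=0, 2=0)
  d_1[0] = 1*2/3 + 0*7/12 + 0*1/2 = 2/3
  d_1[1] = 1*1/12 + 0*1/12 + 0*5/12 = 1/12
  d_1[2] = 1*1/4 + 0*1/3 + 0*1/12 = 1/4
d_1 = (0=2/3, 1=1/12, 2=1/4)
  d_2[0] = 2/3*2/3 + 1/12*7/12 + 1/4*1/2 = 89/144
  d_2[1] = 2/3*1/12 + 1/12*1/12 + 1/4*5/12 = 1/6
  d_2[2] = 2/3*1/4 + 1/12*1/3 + 1/4*1/12 = 31/144
d_2 = (0=89/144, 1=1/6, 2=31/144)
  d_3[0] = 89/144*2/3 + 1/6*7/12 + 31/144*1/2 = 533/864
  d_3[1] = 89/144*1/12 + 1/6*1/12 + 31/144*5/12 = 67/432
  d_3[2] = 89/144*1/4 + 1/6*1/3 + 31/144*1/12 = 197/864
d_3 = (0=533/864, 1=67/432, 2=197/864)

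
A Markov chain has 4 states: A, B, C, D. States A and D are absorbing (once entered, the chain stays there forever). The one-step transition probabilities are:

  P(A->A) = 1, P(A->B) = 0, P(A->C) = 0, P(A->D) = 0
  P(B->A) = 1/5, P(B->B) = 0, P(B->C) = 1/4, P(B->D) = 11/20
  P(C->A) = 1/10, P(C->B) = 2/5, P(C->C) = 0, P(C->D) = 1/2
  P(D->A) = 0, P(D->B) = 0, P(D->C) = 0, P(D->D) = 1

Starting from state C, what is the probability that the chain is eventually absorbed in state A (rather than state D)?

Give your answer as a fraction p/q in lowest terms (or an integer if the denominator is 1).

Let a_i = P(absorbed in A | start in state i).
Boundary conditions: a_A = 1, a_D = 0.
For each transient state i, a_i = sum_j P(i->j) * a_j:
  a_B = 1/5*a_A + 0*a_B + 1/4*a_C + 11/20*a_D
  a_C = 1/10*a_A + 2/5*a_B + 0*a_C + 1/2*a_D

Substituting a_A = 1 and a_D = 0, rearrange to (I - Q) a = r where r[i] = P(i -> A):
  [1, -1/4] . (a_B, a_C) = 1/5
  [-2/5, 1] . (a_B, a_C) = 1/10

Solving yields:
  a_B = 1/4
  a_C = 1/5

Starting state is C, so the absorption probability is a_C = 1/5.

Answer: 1/5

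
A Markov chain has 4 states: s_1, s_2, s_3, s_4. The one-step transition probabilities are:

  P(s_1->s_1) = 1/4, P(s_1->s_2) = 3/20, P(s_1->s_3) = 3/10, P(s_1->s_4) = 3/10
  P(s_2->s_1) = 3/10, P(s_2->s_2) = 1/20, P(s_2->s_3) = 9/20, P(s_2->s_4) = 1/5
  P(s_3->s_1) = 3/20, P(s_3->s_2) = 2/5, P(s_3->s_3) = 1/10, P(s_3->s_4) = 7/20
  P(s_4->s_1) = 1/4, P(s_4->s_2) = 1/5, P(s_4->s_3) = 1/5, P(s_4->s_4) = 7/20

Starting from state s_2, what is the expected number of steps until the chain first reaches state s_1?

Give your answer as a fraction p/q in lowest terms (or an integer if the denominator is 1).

Let h_i = expected steps to first reach s_1 from state i.
Boundary: h_s_1 = 0.
First-step equations for the other states:
  h_s_2 = 1 + 3/10*h_s_1 + 1/20*h_s_2 + 9/20*h_s_3 + 1/5*h_s_4
  h_s_3 = 1 + 3/20*h_s_1 + 2/5*h_s_2 + 1/10*h_s_3 + 7/20*h_s_4
  h_s_4 = 1 + 1/4*h_s_1 + 1/5*h_s_2 + 1/5*h_s_3 + 7/20*h_s_4

Substituting h_s_1 = 0 and rearranging gives the linear system (I - Q) h = 1:
  [19/20, -9/20, -1/5] . (h_s_2, h_s_3, h_s_4) = 1
  [-2/5, 9/10, -7/20] . (h_s_2, h_s_3, h_s_4) = 1
  [-1/5, -1/5, 13/20] . (h_s_2, h_s_3, h_s_4) = 1

Solving yields:
  h_s_2 = 316/77
  h_s_3 = 32/7
  h_s_4 = 324/77

Starting state is s_2, so the expected hitting time is h_s_2 = 316/77.

Answer: 316/77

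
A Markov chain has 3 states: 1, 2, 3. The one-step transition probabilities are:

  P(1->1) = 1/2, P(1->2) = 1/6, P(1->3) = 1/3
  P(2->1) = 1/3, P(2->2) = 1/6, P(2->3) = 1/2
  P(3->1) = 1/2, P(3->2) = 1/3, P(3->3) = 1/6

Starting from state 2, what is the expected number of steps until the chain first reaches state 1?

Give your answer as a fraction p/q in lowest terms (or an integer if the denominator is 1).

Let h_i = expected steps to first reach 1 from state i.
Boundary: h_1 = 0.
First-step equations for the other states:
  h_2 = 1 + 1/3*h_1 + 1/6*h_2 + 1/2*h_3
  h_3 = 1 + 1/2*h_1 + 1/3*h_2 + 1/6*h_3

Substituting h_1 = 0 and rearranging gives the linear system (I - Q) h = 1:
  [5/6, -1/2] . (h_2, h_3) = 1
  [-1/3, 5/6] . (h_2, h_3) = 1

Solving yields:
  h_2 = 48/19
  h_3 = 42/19

Starting state is 2, so the expected hitting time is h_2 = 48/19.

Answer: 48/19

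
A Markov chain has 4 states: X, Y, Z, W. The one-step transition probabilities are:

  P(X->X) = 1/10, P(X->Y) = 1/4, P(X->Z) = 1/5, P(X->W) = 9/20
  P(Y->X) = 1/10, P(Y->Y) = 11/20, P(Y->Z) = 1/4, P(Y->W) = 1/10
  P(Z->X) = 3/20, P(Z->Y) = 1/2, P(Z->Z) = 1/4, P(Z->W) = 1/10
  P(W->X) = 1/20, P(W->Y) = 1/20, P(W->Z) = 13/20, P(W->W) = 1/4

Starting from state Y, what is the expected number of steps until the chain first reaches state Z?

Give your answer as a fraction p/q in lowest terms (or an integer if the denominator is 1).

Let h_i = expected steps to first reach Z from state i.
Boundary: h_Z = 0.
First-step equations for the other states:
  h_X = 1 + 1/10*h_X + 1/4*h_Y + 1/5*h_Z + 9/20*h_W
  h_Y = 1 + 1/10*h_X + 11/20*h_Y + 1/4*h_Z + 1/10*h_W
  h_W = 1 + 1/20*h_X + 1/20*h_Y + 13/20*h_Z + 1/4*h_W

Substituting h_Z = 0 and rearranging gives the linear system (I - Q) h = 1:
  [9/10, -1/4, -9/20] . (h_X, h_Y, h_W) = 1
  [-1/10, 9/20, -1/10] . (h_X, h_Y, h_W) = 1
  [-1/20, -1/20, 3/4] . (h_X, h_Y, h_W) = 1

Solving yields:
  h_X = 176/61
  h_Y = 1388/427
  h_W = 744/427

Starting state is Y, so the expected hitting time is h_Y = 1388/427.

Answer: 1388/427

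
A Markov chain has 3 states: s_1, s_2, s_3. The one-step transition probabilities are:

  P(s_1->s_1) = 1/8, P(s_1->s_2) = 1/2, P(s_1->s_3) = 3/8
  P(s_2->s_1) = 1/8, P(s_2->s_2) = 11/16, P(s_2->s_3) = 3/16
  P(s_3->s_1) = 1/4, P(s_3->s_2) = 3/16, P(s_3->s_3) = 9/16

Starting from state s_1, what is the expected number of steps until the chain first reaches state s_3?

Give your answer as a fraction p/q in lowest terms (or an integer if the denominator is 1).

Answer: 104/27

Derivation:
Let h_i = expected steps to first reach s_3 from state i.
Boundary: h_s_3 = 0.
First-step equations for the other states:
  h_s_1 = 1 + 1/8*h_s_1 + 1/2*h_s_2 + 3/8*h_s_3
  h_s_2 = 1 + 1/8*h_s_1 + 11/16*h_s_2 + 3/16*h_s_3

Substituting h_s_3 = 0 and rearranging gives the linear system (I - Q) h = 1:
  [7/8, -1/2] . (h_s_1, h_s_2) = 1
  [-1/8, 5/16] . (h_s_1, h_s_2) = 1

Solving yields:
  h_s_1 = 104/27
  h_s_2 = 128/27

Starting state is s_1, so the expected hitting time is h_s_1 = 104/27.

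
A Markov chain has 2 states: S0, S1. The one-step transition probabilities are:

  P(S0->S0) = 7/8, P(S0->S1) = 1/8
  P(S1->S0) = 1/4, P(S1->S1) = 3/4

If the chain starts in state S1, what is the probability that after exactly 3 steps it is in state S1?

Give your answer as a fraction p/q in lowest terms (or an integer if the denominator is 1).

Answer: 127/256

Derivation:
Computing P^3 by repeated multiplication:
P^1 =
  S0: [7/8, 1/8]
  S1: [1/4, 3/4]
P^2 =
  S0: [51/64, 13/64]
  S1: [13/32, 19/32]
P^3 =
  S0: [383/512, 129/512]
  S1: [129/256, 127/256]

(P^3)[S1 -> S1] = 127/256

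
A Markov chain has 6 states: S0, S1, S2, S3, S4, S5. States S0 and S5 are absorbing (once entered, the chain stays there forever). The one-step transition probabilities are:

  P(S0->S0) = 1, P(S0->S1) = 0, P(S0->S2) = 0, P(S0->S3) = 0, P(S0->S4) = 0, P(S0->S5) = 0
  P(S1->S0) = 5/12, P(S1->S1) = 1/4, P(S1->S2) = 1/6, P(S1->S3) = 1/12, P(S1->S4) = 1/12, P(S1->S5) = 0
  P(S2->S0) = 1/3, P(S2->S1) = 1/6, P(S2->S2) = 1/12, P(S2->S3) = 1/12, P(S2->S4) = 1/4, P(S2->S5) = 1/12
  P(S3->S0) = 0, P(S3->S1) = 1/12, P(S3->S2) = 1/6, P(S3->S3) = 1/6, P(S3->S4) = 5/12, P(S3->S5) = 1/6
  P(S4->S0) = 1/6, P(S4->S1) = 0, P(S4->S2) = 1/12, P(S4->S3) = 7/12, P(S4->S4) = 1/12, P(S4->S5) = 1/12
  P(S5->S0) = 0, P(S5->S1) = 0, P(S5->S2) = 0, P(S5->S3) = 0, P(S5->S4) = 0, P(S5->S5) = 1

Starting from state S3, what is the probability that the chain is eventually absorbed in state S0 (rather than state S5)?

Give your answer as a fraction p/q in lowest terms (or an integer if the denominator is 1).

Answer: 189/367

Derivation:
Let a_i = P(absorbed in S0 | start in state i).
Boundary conditions: a_S0 = 1, a_S5 = 0.
For each transient state i, a_i = sum_j P(i->j) * a_j:
  a_S1 = 5/12*a_S0 + 1/4*a_S1 + 1/6*a_S2 + 1/12*a_S3 + 1/12*a_S4 + 0*a_S5
  a_S2 = 1/3*a_S0 + 1/6*a_S1 + 1/12*a_S2 + 1/12*a_S3 + 1/4*a_S4 + 1/12*a_S5
  a_S3 = 0*a_S0 + 1/12*a_S1 + 1/6*a_S2 + 1/6*a_S3 + 5/12*a_S4 + 1/6*a_S5
  a_S4 = 1/6*a_S0 + 0*a_S1 + 1/12*a_S2 + 7/12*a_S3 + 1/12*a_S4 + 1/12*a_S5

Substituting a_S0 = 1 and a_S5 = 0, rearrange to (I - Q) a = r where r[i] = P(i -> S0):
  [3/4, -1/6, -1/12, -1/12] . (a_S1, a_S2, a_S3, a_S4) = 5/12
  [-1/6, 11/12, -1/12, -1/4] . (a_S1, a_S2, a_S3, a_S4) = 1/3
  [-1/12, -1/6, 5/6, -5/12] . (a_S1, a_S2, a_S3, a_S4) = 0
  [0, -1/12, -7/12, 11/12] . (a_S1, a_S2, a_S3, a_S4) = 1/6

Solving yields:
  a_S1 = 307/367
  a_S2 = 264/367
  a_S3 = 189/367
  a_S4 = 211/367

Starting state is S3, so the absorption probability is a_S3 = 189/367.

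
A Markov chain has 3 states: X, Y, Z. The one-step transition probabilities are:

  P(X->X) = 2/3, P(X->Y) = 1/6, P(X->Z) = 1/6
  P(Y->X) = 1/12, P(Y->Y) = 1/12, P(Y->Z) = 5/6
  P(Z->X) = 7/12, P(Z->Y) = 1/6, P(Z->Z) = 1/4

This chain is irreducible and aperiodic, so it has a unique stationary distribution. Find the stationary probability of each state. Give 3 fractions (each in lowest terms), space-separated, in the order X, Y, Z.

The stationary distribution satisfies pi = pi * P, i.e.:
  pi_X = 2/3*pi_X + 1/12*pi_Y + 7/12*pi_Z
  pi_Y = 1/6*pi_X + 1/12*pi_Y + 1/6*pi_Z
  pi_Z = 1/6*pi_X + 5/6*pi_Y + 1/4*pi_Z
with normalization: pi_X + pi_Y + pi_Z = 1.

Using the first 2 balance equations plus normalization, the linear system A*pi = b is:
  [-1/3, 1/12, 7/12] . pi = 0
  [1/6, -11/12, 1/6] . pi = 0
  [1, 1, 1] . pi = 1

Solving yields:
  pi_X = 79/143
  pi_Y = 2/13
  pi_Z = 42/143

Verification (pi * P):
  79/143*2/3 + 2/13*1/12 + 42/143*7/12 = 79/143 = pi_X  (ok)
  79/143*1/6 + 2/13*1/12 + 42/143*1/6 = 2/13 = pi_Y  (ok)
  79/143*1/6 + 2/13*5/6 + 42/143*1/4 = 42/143 = pi_Z  (ok)

Answer: 79/143 2/13 42/143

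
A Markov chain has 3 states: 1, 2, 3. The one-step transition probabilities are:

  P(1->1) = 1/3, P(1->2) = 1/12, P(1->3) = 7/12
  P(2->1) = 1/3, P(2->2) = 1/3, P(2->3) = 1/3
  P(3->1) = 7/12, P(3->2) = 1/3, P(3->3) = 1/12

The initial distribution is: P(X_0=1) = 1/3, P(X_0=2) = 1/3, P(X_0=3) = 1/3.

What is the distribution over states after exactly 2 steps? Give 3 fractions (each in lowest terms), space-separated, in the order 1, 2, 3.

Answer: 5/12 11/48 17/48

Derivation:
Propagating the distribution step by step (d_{t+1} = d_t * P):
d_0 = (1=1/3, 2=1/3, 3=1/3)
  d_1[1] = 1/3*1/3 + 1/3*1/3 + 1/3*7/12 = 5/12
  d_1[2] = 1/3*1/12 + 1/3*1/3 + 1/3*1/3 = 1/4
  d_1[3] = 1/3*7/12 + 1/3*1/3 + 1/3*1/12 = 1/3
d_1 = (1=5/12, 2=1/4, 3=1/3)
  d_2[1] = 5/12*1/3 + 1/4*1/3 + 1/3*7/12 = 5/12
  d_2[2] = 5/12*1/12 + 1/4*1/3 + 1/3*1/3 = 11/48
  d_2[3] = 5/12*7/12 + 1/4*1/3 + 1/3*1/12 = 17/48
d_2 = (1=5/12, 2=11/48, 3=17/48)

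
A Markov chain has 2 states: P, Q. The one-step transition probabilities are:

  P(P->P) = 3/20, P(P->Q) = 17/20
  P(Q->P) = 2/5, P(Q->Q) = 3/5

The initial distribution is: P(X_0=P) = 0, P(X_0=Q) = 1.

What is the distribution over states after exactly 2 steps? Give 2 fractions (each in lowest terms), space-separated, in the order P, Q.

Answer: 3/10 7/10

Derivation:
Propagating the distribution step by step (d_{t+1} = d_t * P):
d_0 = (P=0, Q=1)
  d_1[P] = 0*3/20 + 1*2/5 = 2/5
  d_1[Q] = 0*17/20 + 1*3/5 = 3/5
d_1 = (P=2/5, Q=3/5)
  d_2[P] = 2/5*3/20 + 3/5*2/5 = 3/10
  d_2[Q] = 2/5*17/20 + 3/5*3/5 = 7/10
d_2 = (P=3/10, Q=7/10)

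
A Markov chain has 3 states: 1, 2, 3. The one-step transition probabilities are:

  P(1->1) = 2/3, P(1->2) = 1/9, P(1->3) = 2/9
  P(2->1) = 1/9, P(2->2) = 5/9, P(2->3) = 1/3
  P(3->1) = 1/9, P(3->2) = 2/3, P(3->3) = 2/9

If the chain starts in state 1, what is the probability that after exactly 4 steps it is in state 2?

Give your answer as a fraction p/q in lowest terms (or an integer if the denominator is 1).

Answer: 2726/6561

Derivation:
Computing P^4 by repeated multiplication:
P^1 =
  1: [2/3, 1/9, 2/9]
  2: [1/9, 5/9, 1/3]
  3: [1/9, 2/3, 2/9]
P^2 =
  1: [13/27, 23/81, 19/81]
  2: [14/81, 44/81, 23/81]
  3: [14/81, 43/81, 8/27]
P^3 =
  1: [92/243, 268/729, 185/729]
  2: [151/729, 124/243, 206/729]
  3: [151/729, 373/729, 205/729]
P^4 =
  1: [703/2187, 2726/6561, 1726/6561]
  2: [1484/6561, 3247/6561, 610/2187]
  3: [1484/6561, 1082/2187, 1831/6561]

(P^4)[1 -> 2] = 2726/6561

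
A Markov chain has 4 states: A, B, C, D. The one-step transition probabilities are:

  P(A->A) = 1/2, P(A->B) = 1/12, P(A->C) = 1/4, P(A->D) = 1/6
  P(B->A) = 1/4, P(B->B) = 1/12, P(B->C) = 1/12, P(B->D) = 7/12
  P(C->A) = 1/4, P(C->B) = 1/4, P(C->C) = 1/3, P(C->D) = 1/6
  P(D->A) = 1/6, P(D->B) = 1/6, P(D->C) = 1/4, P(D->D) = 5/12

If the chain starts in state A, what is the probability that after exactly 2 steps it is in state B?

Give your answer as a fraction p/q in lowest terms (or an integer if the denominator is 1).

Answer: 5/36

Derivation:
Computing P^2 by repeated multiplication:
P^1 =
  A: [1/2, 1/12, 1/4, 1/6]
  B: [1/4, 1/12, 1/12, 7/12]
  C: [1/4, 1/4, 1/3, 1/6]
  D: [1/6, 1/6, 1/4, 5/12]
P^2 =
  A: [13/36, 5/36, 37/144, 35/144]
  B: [19/72, 7/48, 35/144, 25/72]
  C: [43/144, 11/72, 17/72, 5/16]
  D: [37/144, 23/144, 35/144, 49/144]

(P^2)[A -> B] = 5/36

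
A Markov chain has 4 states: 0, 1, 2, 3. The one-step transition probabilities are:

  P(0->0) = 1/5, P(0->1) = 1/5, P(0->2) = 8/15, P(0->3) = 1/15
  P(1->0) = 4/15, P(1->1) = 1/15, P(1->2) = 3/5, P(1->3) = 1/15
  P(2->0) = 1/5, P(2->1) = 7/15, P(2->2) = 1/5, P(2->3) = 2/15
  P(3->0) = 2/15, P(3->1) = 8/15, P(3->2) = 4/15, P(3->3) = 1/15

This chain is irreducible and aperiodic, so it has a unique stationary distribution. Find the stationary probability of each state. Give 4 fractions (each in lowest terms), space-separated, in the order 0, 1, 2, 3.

Answer: 1090/5103 1516/5103 674/1701 475/5103

Derivation:
The stationary distribution satisfies pi = pi * P, i.e.:
  pi_0 = 1/5*pi_0 + 4/15*pi_1 + 1/5*pi_2 + 2/15*pi_3
  pi_1 = 1/5*pi_0 + 1/15*pi_1 + 7/15*pi_2 + 8/15*pi_3
  pi_2 = 8/15*pi_0 + 3/5*pi_1 + 1/5*pi_2 + 4/15*pi_3
  pi_3 = 1/15*pi_0 + 1/15*pi_1 + 2/15*pi_2 + 1/15*pi_3
with normalization: pi_0 + pi_1 + pi_2 + pi_3 = 1.

Using the first 3 balance equations plus normalization, the linear system A*pi = b is:
  [-4/5, 4/15, 1/5, 2/15] . pi = 0
  [1/5, -14/15, 7/15, 8/15] . pi = 0
  [8/15, 3/5, -4/5, 4/15] . pi = 0
  [1, 1, 1, 1] . pi = 1

Solving yields:
  pi_0 = 1090/5103
  pi_1 = 1516/5103
  pi_2 = 674/1701
  pi_3 = 475/5103

Verification (pi * P):
  1090/5103*1/5 + 1516/5103*4/15 + 674/1701*1/5 + 475/5103*2/15 = 1090/5103 = pi_0  (ok)
  1090/5103*1/5 + 1516/5103*1/15 + 674/1701*7/15 + 475/5103*8/15 = 1516/5103 = pi_1  (ok)
  1090/5103*8/15 + 1516/5103*3/5 + 674/1701*1/5 + 475/5103*4/15 = 674/1701 = pi_2  (ok)
  1090/5103*1/15 + 1516/5103*1/15 + 674/1701*2/15 + 475/5103*1/15 = 475/5103 = pi_3  (ok)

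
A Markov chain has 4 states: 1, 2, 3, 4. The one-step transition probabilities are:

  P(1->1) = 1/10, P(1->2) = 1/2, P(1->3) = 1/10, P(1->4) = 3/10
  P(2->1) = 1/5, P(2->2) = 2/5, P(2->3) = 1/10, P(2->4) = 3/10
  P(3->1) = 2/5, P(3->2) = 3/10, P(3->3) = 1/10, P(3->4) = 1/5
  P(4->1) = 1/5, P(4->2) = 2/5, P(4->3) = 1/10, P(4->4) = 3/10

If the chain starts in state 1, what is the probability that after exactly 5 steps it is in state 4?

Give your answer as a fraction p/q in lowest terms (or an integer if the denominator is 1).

Computing P^5 by repeated multiplication:
P^1 =
  1: [1/10, 1/2, 1/10, 3/10]
  2: [1/5, 2/5, 1/10, 3/10]
  3: [2/5, 3/10, 1/10, 1/5]
  4: [1/5, 2/5, 1/10, 3/10]
P^2 =
  1: [21/100, 2/5, 1/10, 29/100]
  2: [1/5, 41/100, 1/10, 29/100]
  3: [9/50, 43/100, 1/10, 29/100]
  4: [1/5, 41/100, 1/10, 29/100]
P^3 =
  1: [199/1000, 411/1000, 1/10, 29/100]
  2: [1/5, 41/100, 1/10, 29/100]
  3: [101/500, 51/125, 1/10, 29/100]
  4: [1/5, 41/100, 1/10, 29/100]
P^4 =
  1: [2001/10000, 4099/10000, 1/10, 29/100]
  2: [1/5, 41/100, 1/10, 29/100]
  3: [999/5000, 2051/5000, 1/10, 29/100]
  4: [1/5, 41/100, 1/10, 29/100]
P^5 =
  1: [19999/100000, 41001/100000, 1/10, 29/100]
  2: [1/5, 41/100, 1/10, 29/100]
  3: [10001/50000, 20499/50000, 1/10, 29/100]
  4: [1/5, 41/100, 1/10, 29/100]

(P^5)[1 -> 4] = 29/100

Answer: 29/100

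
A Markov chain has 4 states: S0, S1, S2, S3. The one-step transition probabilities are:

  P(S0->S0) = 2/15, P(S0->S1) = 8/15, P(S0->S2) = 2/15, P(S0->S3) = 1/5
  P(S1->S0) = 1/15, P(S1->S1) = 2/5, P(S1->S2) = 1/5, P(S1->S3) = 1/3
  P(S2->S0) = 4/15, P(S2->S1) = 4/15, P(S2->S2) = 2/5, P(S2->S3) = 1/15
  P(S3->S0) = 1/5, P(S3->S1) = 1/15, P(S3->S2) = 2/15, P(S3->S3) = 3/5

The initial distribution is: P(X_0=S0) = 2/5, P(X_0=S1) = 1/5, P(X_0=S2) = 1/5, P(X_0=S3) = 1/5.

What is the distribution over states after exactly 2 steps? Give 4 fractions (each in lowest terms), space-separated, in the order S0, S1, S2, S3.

Propagating the distribution step by step (d_{t+1} = d_t * P):
d_0 = (S0=2/5, S1=1/5, S2=1/5, S3=1/5)
  d_1[S0] = 2/5*2/15 + 1/5*1/15 + 1/5*4/15 + 1/5*1/5 = 4/25
  d_1[S1] = 2/5*8/15 + 1/5*2/5 + 1/5*4/15 + 1/5*1/15 = 9/25
  d_1[S2] = 2/5*2/15 + 1/5*1/5 + 1/5*2/5 + 1/5*2/15 = 1/5
  d_1[S3] = 2/5*1/5 + 1/5*1/3 + 1/5*1/15 + 1/5*3/5 = 7/25
d_1 = (S0=4/25, S1=9/25, S2=1/5, S3=7/25)
  d_2[S0] = 4/25*2/15 + 9/25*1/15 + 1/5*4/15 + 7/25*1/5 = 58/375
  d_2[S1] = 4/25*8/15 + 9/25*2/5 + 1/5*4/15 + 7/25*1/15 = 113/375
  d_2[S2] = 4/25*2/15 + 9/25*1/5 + 1/5*2/5 + 7/25*2/15 = 79/375
  d_2[S3] = 4/25*1/5 + 9/25*1/3 + 1/5*1/15 + 7/25*3/5 = 1/3
d_2 = (S0=58/375, S1=113/375, S2=79/375, S3=1/3)

Answer: 58/375 113/375 79/375 1/3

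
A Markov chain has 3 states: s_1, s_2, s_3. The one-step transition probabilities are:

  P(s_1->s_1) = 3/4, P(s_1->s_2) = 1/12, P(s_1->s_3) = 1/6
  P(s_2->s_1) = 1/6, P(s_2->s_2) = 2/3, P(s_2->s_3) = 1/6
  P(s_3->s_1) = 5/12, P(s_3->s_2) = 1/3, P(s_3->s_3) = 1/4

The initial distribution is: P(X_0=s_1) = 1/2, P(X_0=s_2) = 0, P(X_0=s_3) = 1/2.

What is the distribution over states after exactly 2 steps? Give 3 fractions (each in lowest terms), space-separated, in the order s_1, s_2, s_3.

Answer: 161/288 37/144 53/288

Derivation:
Propagating the distribution step by step (d_{t+1} = d_t * P):
d_0 = (s_1=1/2, s_2=0, s_3=1/2)
  d_1[s_1] = 1/2*3/4 + 0*1/6 + 1/2*5/12 = 7/12
  d_1[s_2] = 1/2*1/12 + 0*2/3 + 1/2*1/3 = 5/24
  d_1[s_3] = 1/2*1/6 + 0*1/6 + 1/2*1/4 = 5/24
d_1 = (s_1=7/12, s_2=5/24, s_3=5/24)
  d_2[s_1] = 7/12*3/4 + 5/24*1/6 + 5/24*5/12 = 161/288
  d_2[s_2] = 7/12*1/12 + 5/24*2/3 + 5/24*1/3 = 37/144
  d_2[s_3] = 7/12*1/6 + 5/24*1/6 + 5/24*1/4 = 53/288
d_2 = (s_1=161/288, s_2=37/144, s_3=53/288)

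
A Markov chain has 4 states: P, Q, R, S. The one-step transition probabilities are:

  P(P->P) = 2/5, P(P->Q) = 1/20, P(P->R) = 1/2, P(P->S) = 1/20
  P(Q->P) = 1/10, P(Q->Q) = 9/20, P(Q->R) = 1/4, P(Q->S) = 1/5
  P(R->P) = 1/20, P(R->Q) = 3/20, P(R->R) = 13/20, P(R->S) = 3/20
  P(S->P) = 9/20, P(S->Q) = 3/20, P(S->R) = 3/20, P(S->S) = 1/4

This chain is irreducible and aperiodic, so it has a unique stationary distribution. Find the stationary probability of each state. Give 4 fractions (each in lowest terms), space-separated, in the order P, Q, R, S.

The stationary distribution satisfies pi = pi * P, i.e.:
  pi_P = 2/5*pi_P + 1/10*pi_Q + 1/20*pi_R + 9/20*pi_S
  pi_Q = 1/20*pi_P + 9/20*pi_Q + 3/20*pi_R + 3/20*pi_S
  pi_R = 1/2*pi_P + 1/4*pi_Q + 13/20*pi_R + 3/20*pi_S
  pi_S = 1/20*pi_P + 1/5*pi_Q + 3/20*pi_R + 1/4*pi_S
with normalization: pi_P + pi_Q + pi_R + pi_S = 1.

Using the first 3 balance equations plus normalization, the linear system A*pi = b is:
  [-3/5, 1/10, 1/20, 9/20] . pi = 0
  [1/20, -11/20, 3/20, 3/20] . pi = 0
  [1/2, 1/4, -7/20, 3/20] . pi = 0
  [1, 1, 1, 1] . pi = 1

Solving yields:
  pi_P = 3/16
  pi_Q = 3/16
  pi_R = 15/32
  pi_S = 5/32

Verification (pi * P):
  3/16*2/5 + 3/16*1/10 + 15/32*1/20 + 5/32*9/20 = 3/16 = pi_P  (ok)
  3/16*1/20 + 3/16*9/20 + 15/32*3/20 + 5/32*3/20 = 3/16 = pi_Q  (ok)
  3/16*1/2 + 3/16*1/4 + 15/32*13/20 + 5/32*3/20 = 15/32 = pi_R  (ok)
  3/16*1/20 + 3/16*1/5 + 15/32*3/20 + 5/32*1/4 = 5/32 = pi_S  (ok)

Answer: 3/16 3/16 15/32 5/32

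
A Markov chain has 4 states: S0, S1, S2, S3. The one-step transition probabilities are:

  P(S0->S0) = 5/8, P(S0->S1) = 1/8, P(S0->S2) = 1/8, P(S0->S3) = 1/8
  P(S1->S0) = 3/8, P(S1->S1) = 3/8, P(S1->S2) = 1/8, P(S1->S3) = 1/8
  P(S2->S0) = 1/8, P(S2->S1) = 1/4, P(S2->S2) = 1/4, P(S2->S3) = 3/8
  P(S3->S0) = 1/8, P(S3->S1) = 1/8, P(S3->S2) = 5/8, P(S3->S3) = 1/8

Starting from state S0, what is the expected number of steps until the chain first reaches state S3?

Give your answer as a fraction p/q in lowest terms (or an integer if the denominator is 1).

Let h_i = expected steps to first reach S3 from state i.
Boundary: h_S3 = 0.
First-step equations for the other states:
  h_S0 = 1 + 5/8*h_S0 + 1/8*h_S1 + 1/8*h_S2 + 1/8*h_S3
  h_S1 = 1 + 3/8*h_S0 + 3/8*h_S1 + 1/8*h_S2 + 1/8*h_S3
  h_S2 = 1 + 1/8*h_S0 + 1/4*h_S1 + 1/4*h_S2 + 3/8*h_S3

Substituting h_S3 = 0 and rearranging gives the linear system (I - Q) h = 1:
  [3/8, -1/8, -1/8] . (h_S0, h_S1, h_S2) = 1
  [-3/8, 5/8, -1/8] . (h_S0, h_S1, h_S2) = 1
  [-1/8, -1/4, 3/4] . (h_S0, h_S1, h_S2) = 1

Solving yields:
  h_S0 = 56/9
  h_S1 = 56/9
  h_S2 = 40/9

Starting state is S0, so the expected hitting time is h_S0 = 56/9.

Answer: 56/9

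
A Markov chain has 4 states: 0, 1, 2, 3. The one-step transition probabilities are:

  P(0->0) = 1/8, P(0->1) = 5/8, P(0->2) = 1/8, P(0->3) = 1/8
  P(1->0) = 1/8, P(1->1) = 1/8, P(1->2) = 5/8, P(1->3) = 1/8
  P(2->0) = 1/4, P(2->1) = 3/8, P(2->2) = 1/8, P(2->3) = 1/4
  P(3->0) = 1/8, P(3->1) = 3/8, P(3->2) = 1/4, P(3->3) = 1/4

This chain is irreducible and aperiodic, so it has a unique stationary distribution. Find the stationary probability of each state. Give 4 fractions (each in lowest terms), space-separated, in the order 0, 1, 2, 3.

Answer: 119/724 241/724 57/181 34/181

Derivation:
The stationary distribution satisfies pi = pi * P, i.e.:
  pi_0 = 1/8*pi_0 + 1/8*pi_1 + 1/4*pi_2 + 1/8*pi_3
  pi_1 = 5/8*pi_0 + 1/8*pi_1 + 3/8*pi_2 + 3/8*pi_3
  pi_2 = 1/8*pi_0 + 5/8*pi_1 + 1/8*pi_2 + 1/4*pi_3
  pi_3 = 1/8*pi_0 + 1/8*pi_1 + 1/4*pi_2 + 1/4*pi_3
with normalization: pi_0 + pi_1 + pi_2 + pi_3 = 1.

Using the first 3 balance equations plus normalization, the linear system A*pi = b is:
  [-7/8, 1/8, 1/4, 1/8] . pi = 0
  [5/8, -7/8, 3/8, 3/8] . pi = 0
  [1/8, 5/8, -7/8, 1/4] . pi = 0
  [1, 1, 1, 1] . pi = 1

Solving yields:
  pi_0 = 119/724
  pi_1 = 241/724
  pi_2 = 57/181
  pi_3 = 34/181

Verification (pi * P):
  119/724*1/8 + 241/724*1/8 + 57/181*1/4 + 34/181*1/8 = 119/724 = pi_0  (ok)
  119/724*5/8 + 241/724*1/8 + 57/181*3/8 + 34/181*3/8 = 241/724 = pi_1  (ok)
  119/724*1/8 + 241/724*5/8 + 57/181*1/8 + 34/181*1/4 = 57/181 = pi_2  (ok)
  119/724*1/8 + 241/724*1/8 + 57/181*1/4 + 34/181*1/4 = 34/181 = pi_3  (ok)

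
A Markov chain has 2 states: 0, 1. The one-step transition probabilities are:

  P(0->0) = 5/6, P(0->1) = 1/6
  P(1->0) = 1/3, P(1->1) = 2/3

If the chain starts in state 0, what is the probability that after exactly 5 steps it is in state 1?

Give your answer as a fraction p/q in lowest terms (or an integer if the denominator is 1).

Answer: 31/96

Derivation:
Computing P^5 by repeated multiplication:
P^1 =
  0: [5/6, 1/6]
  1: [1/3, 2/3]
P^2 =
  0: [3/4, 1/4]
  1: [1/2, 1/2]
P^3 =
  0: [17/24, 7/24]
  1: [7/12, 5/12]
P^4 =
  0: [11/16, 5/16]
  1: [5/8, 3/8]
P^5 =
  0: [65/96, 31/96]
  1: [31/48, 17/48]

(P^5)[0 -> 1] = 31/96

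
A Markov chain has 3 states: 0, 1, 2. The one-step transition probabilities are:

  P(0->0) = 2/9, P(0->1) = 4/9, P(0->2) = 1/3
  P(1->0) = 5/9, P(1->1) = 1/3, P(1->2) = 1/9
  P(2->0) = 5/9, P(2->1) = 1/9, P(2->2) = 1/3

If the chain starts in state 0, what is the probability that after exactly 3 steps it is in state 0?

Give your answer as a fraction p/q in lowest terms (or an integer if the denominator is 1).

Answer: 32/81

Derivation:
Computing P^3 by repeated multiplication:
P^1 =
  0: [2/9, 4/9, 1/3]
  1: [5/9, 1/3, 1/9]
  2: [5/9, 1/9, 1/3]
P^2 =
  0: [13/27, 23/81, 19/81]
  1: [10/27, 10/27, 7/27]
  2: [10/27, 26/81, 25/81]
P^3 =
  0: [32/81, 244/729, 197/729]
  1: [35/81, 77/243, 61/243]
  2: [35/81, 223/729, 191/729]

(P^3)[0 -> 0] = 32/81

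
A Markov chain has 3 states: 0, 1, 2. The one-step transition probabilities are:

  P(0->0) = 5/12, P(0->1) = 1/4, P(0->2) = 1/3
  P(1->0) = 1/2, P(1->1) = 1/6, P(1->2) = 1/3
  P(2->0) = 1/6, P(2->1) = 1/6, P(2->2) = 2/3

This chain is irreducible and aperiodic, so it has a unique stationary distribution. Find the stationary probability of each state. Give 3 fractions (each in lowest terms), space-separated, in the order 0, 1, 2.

The stationary distribution satisfies pi = pi * P, i.e.:
  pi_0 = 5/12*pi_0 + 1/2*pi_1 + 1/6*pi_2
  pi_1 = 1/4*pi_0 + 1/6*pi_1 + 1/6*pi_2
  pi_2 = 1/3*pi_0 + 1/3*pi_1 + 2/3*pi_2
with normalization: pi_0 + pi_1 + pi_2 = 1.

Using the first 2 balance equations plus normalization, the linear system A*pi = b is:
  [-7/12, 1/2, 1/6] . pi = 0
  [1/4, -5/6, 1/6] . pi = 0
  [1, 1, 1] . pi = 1

Solving yields:
  pi_0 = 4/13
  pi_1 = 5/26
  pi_2 = 1/2

Verification (pi * P):
  4/13*5/12 + 5/26*1/2 + 1/2*1/6 = 4/13 = pi_0  (ok)
  4/13*1/4 + 5/26*1/6 + 1/2*1/6 = 5/26 = pi_1  (ok)
  4/13*1/3 + 5/26*1/3 + 1/2*2/3 = 1/2 = pi_2  (ok)

Answer: 4/13 5/26 1/2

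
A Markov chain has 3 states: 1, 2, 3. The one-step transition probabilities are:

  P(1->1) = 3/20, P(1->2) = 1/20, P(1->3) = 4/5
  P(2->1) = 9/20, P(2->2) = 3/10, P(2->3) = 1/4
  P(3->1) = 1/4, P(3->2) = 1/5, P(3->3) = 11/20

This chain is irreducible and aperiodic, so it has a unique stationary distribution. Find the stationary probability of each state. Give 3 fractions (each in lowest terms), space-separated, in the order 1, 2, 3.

The stationary distribution satisfies pi = pi * P, i.e.:
  pi_1 = 3/20*pi_1 + 9/20*pi_2 + 1/4*pi_3
  pi_2 = 1/20*pi_1 + 3/10*pi_2 + 1/5*pi_3
  pi_3 = 4/5*pi_1 + 1/4*pi_2 + 11/20*pi_3
with normalization: pi_1 + pi_2 + pi_3 = 1.

Using the first 2 balance equations plus normalization, the linear system A*pi = b is:
  [-17/20, 9/20, 1/4] . pi = 0
  [1/20, -7/10, 1/5] . pi = 0
  [1, 1, 1] . pi = 1

Solving yields:
  pi_1 = 53/204
  pi_2 = 73/408
  pi_3 = 229/408

Verification (pi * P):
  53/204*3/20 + 73/408*9/20 + 229/408*1/4 = 53/204 = pi_1  (ok)
  53/204*1/20 + 73/408*3/10 + 229/408*1/5 = 73/408 = pi_2  (ok)
  53/204*4/5 + 73/408*1/4 + 229/408*11/20 = 229/408 = pi_3  (ok)

Answer: 53/204 73/408 229/408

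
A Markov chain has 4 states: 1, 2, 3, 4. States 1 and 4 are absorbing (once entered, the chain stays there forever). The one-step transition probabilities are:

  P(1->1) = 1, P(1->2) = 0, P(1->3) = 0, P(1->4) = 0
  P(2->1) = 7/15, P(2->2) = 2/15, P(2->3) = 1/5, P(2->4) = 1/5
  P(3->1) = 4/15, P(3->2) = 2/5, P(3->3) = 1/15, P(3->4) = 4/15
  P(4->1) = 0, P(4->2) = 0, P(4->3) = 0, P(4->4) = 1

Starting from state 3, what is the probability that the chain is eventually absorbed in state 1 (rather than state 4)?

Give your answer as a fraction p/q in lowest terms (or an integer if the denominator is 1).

Answer: 47/82

Derivation:
Let a_i = P(absorbed in 1 | start in state i).
Boundary conditions: a_1 = 1, a_4 = 0.
For each transient state i, a_i = sum_j P(i->j) * a_j:
  a_2 = 7/15*a_1 + 2/15*a_2 + 1/5*a_3 + 1/5*a_4
  a_3 = 4/15*a_1 + 2/5*a_2 + 1/15*a_3 + 4/15*a_4

Substituting a_1 = 1 and a_4 = 0, rearrange to (I - Q) a = r where r[i] = P(i -> 1):
  [13/15, -1/5] . (a_2, a_3) = 7/15
  [-2/5, 14/15] . (a_2, a_3) = 4/15

Solving yields:
  a_2 = 55/82
  a_3 = 47/82

Starting state is 3, so the absorption probability is a_3 = 47/82.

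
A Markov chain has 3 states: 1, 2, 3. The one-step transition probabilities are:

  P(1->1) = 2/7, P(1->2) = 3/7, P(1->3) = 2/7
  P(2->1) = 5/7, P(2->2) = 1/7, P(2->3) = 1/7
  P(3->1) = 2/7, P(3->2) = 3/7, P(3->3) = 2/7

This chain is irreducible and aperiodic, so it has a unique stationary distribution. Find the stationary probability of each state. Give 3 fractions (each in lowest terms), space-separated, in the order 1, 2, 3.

The stationary distribution satisfies pi = pi * P, i.e.:
  pi_1 = 2/7*pi_1 + 5/7*pi_2 + 2/7*pi_3
  pi_2 = 3/7*pi_1 + 1/7*pi_2 + 3/7*pi_3
  pi_3 = 2/7*pi_1 + 1/7*pi_2 + 2/7*pi_3
with normalization: pi_1 + pi_2 + pi_3 = 1.

Using the first 2 balance equations plus normalization, the linear system A*pi = b is:
  [-5/7, 5/7, 2/7] . pi = 0
  [3/7, -6/7, 3/7] . pi = 0
  [1, 1, 1] . pi = 1

Solving yields:
  pi_1 = 3/7
  pi_2 = 1/3
  pi_3 = 5/21

Verification (pi * P):
  3/7*2/7 + 1/3*5/7 + 5/21*2/7 = 3/7 = pi_1  (ok)
  3/7*3/7 + 1/3*1/7 + 5/21*3/7 = 1/3 = pi_2  (ok)
  3/7*2/7 + 1/3*1/7 + 5/21*2/7 = 5/21 = pi_3  (ok)

Answer: 3/7 1/3 5/21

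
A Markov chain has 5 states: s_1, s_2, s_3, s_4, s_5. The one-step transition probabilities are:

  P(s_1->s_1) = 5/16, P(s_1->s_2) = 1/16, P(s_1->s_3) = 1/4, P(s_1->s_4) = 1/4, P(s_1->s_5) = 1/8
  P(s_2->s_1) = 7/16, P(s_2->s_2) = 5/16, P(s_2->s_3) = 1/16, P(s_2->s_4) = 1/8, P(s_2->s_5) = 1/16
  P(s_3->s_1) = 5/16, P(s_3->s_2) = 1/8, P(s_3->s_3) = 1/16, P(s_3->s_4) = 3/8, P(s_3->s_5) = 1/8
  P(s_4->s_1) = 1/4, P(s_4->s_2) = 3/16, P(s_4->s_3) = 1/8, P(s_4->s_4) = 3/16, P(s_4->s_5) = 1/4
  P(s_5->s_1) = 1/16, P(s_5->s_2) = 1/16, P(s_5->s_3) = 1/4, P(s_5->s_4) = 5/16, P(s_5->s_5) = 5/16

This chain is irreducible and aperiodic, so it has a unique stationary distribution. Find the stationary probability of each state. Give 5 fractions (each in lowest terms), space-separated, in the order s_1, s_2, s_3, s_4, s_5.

Answer: 4691/17447 7241/52341 2835/17447 4341/17447 9499/52341

Derivation:
The stationary distribution satisfies pi = pi * P, i.e.:
  pi_s_1 = 5/16*pi_s_1 + 7/16*pi_s_2 + 5/16*pi_s_3 + 1/4*pi_s_4 + 1/16*pi_s_5
  pi_s_2 = 1/16*pi_s_1 + 5/16*pi_s_2 + 1/8*pi_s_3 + 3/16*pi_s_4 + 1/16*pi_s_5
  pi_s_3 = 1/4*pi_s_1 + 1/16*pi_s_2 + 1/16*pi_s_3 + 1/8*pi_s_4 + 1/4*pi_s_5
  pi_s_4 = 1/4*pi_s_1 + 1/8*pi_s_2 + 3/8*pi_s_3 + 3/16*pi_s_4 + 5/16*pi_s_5
  pi_s_5 = 1/8*pi_s_1 + 1/16*pi_s_2 + 1/8*pi_s_3 + 1/4*pi_s_4 + 5/16*pi_s_5
with normalization: pi_s_1 + pi_s_2 + pi_s_3 + pi_s_4 + pi_s_5 = 1.

Using the first 4 balance equations plus normalization, the linear system A*pi = b is:
  [-11/16, 7/16, 5/16, 1/4, 1/16] . pi = 0
  [1/16, -11/16, 1/8, 3/16, 1/16] . pi = 0
  [1/4, 1/16, -15/16, 1/8, 1/4] . pi = 0
  [1/4, 1/8, 3/8, -13/16, 5/16] . pi = 0
  [1, 1, 1, 1, 1] . pi = 1

Solving yields:
  pi_s_1 = 4691/17447
  pi_s_2 = 7241/52341
  pi_s_3 = 2835/17447
  pi_s_4 = 4341/17447
  pi_s_5 = 9499/52341

Verification (pi * P):
  4691/17447*5/16 + 7241/52341*7/16 + 2835/17447*5/16 + 4341/17447*1/4 + 9499/52341*1/16 = 4691/17447 = pi_s_1  (ok)
  4691/17447*1/16 + 7241/52341*5/16 + 2835/17447*1/8 + 4341/17447*3/16 + 9499/52341*1/16 = 7241/52341 = pi_s_2  (ok)
  4691/17447*1/4 + 7241/52341*1/16 + 2835/17447*1/16 + 4341/17447*1/8 + 9499/52341*1/4 = 2835/17447 = pi_s_3  (ok)
  4691/17447*1/4 + 7241/52341*1/8 + 2835/17447*3/8 + 4341/17447*3/16 + 9499/52341*5/16 = 4341/17447 = pi_s_4  (ok)
  4691/17447*1/8 + 7241/52341*1/16 + 2835/17447*1/8 + 4341/17447*1/4 + 9499/52341*5/16 = 9499/52341 = pi_s_5  (ok)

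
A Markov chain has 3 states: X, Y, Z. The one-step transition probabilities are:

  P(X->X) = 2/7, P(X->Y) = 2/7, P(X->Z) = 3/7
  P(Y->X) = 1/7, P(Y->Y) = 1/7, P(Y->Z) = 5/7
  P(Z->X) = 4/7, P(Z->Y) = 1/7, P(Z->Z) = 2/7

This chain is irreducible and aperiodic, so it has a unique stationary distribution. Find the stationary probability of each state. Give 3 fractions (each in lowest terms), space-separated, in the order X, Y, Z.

Answer: 25/66 13/66 14/33

Derivation:
The stationary distribution satisfies pi = pi * P, i.e.:
  pi_X = 2/7*pi_X + 1/7*pi_Y + 4/7*pi_Z
  pi_Y = 2/7*pi_X + 1/7*pi_Y + 1/7*pi_Z
  pi_Z = 3/7*pi_X + 5/7*pi_Y + 2/7*pi_Z
with normalization: pi_X + pi_Y + pi_Z = 1.

Using the first 2 balance equations plus normalization, the linear system A*pi = b is:
  [-5/7, 1/7, 4/7] . pi = 0
  [2/7, -6/7, 1/7] . pi = 0
  [1, 1, 1] . pi = 1

Solving yields:
  pi_X = 25/66
  pi_Y = 13/66
  pi_Z = 14/33

Verification (pi * P):
  25/66*2/7 + 13/66*1/7 + 14/33*4/7 = 25/66 = pi_X  (ok)
  25/66*2/7 + 13/66*1/7 + 14/33*1/7 = 13/66 = pi_Y  (ok)
  25/66*3/7 + 13/66*5/7 + 14/33*2/7 = 14/33 = pi_Z  (ok)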